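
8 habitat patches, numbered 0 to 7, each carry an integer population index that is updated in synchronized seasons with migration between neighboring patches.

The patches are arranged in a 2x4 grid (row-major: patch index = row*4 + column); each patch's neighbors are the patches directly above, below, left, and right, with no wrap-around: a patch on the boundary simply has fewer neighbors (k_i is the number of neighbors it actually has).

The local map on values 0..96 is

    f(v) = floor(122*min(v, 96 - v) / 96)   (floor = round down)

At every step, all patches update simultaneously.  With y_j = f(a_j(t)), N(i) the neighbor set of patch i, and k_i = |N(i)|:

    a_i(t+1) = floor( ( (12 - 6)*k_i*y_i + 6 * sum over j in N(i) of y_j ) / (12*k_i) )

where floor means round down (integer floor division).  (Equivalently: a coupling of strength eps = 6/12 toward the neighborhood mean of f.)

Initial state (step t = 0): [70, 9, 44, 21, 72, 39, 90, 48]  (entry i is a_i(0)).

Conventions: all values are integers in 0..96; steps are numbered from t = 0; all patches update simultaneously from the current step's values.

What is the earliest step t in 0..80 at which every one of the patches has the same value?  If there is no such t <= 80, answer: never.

Simulating step by step:
t=0: [70, 9, 44, 21, 72, 39, 90, 48]  (not all equal)
t=1: [26, 28, 34, 42, 35, 32, 31, 38]  (not all equal)
t=2: [36, 36, 42, 49, 40, 39, 41, 47]  (not all equal)
t=3: [46, 47, 52, 57, 48, 49, 52, 57]  (not all equal)
t=4: [59, 58, 54, 50, 59, 58, 54, 50]  (not all equal)
t=5: [47, 48, 53, 56, 47, 48, 53, 56]  (not all equal)
t=6: [59, 59, 54, 51, 59, 59, 54, 51]  (not all equal)
t=7: [47, 48, 52, 56, 47, 48, 52, 56]  (not all equal)
t=8: [59, 59, 55, 51, 59, 59, 55, 51]  (not all equal)
t=9: [47, 47, 52, 55, 47, 47, 52, 55]  (not all equal)
t=10: [59, 58, 55, 52, 59, 58, 55, 52]  (not all equal)
t=11: [47, 48, 51, 54, 47, 48, 51, 54]  (not all equal)
t=12: [59, 60, 57, 54, 59, 60, 57, 54]  (not all equal)
t=13: [46, 46, 49, 52, 46, 46, 49, 52]  (not all equal)
t=14: [58, 58, 58, 56, 58, 58, 58, 56]  (not all equal)
t=15: [48, 48, 48, 49, 48, 48, 48, 49]  (not all equal)
t=16: [61, 61, 60, 59, 61, 61, 60, 59]  (not all equal)
t=17: [44, 44, 45, 46, 44, 44, 45, 46]  (not all equal)
t=18: [55, 55, 56, 57, 55, 55, 56, 57]  (not all equal)
t=19: [52, 51, 50, 49, 52, 51, 50, 49]  (not all equal)
t=20: [55, 56, 58, 58, 55, 56, 58, 58]  (not all equal)
t=21: [51, 50, 48, 48, 51, 50, 48, 48]  (not all equal)
t=22: [57, 58, 60, 61, 57, 58, 60, 61]  (not all equal)
t=23: [48, 47, 45, 44, 48, 47, 45, 44]  (not all equal)
t=24: [60, 59, 57, 55, 60, 59, 57, 55]  (not all equal)
t=25: [45, 47, 49, 51, 45, 47, 49, 51]  (not all equal)
t=26: [57, 58, 58, 57, 57, 58, 58, 57]  (not all equal)
t=27: [48, 48, 48, 48, 48, 48, 48, 48]  (all equal)

Answer: 27
Key observation: Synchronization is absorbing here: once all patches are equal they stay equal, and step 27 is the first all-equal step.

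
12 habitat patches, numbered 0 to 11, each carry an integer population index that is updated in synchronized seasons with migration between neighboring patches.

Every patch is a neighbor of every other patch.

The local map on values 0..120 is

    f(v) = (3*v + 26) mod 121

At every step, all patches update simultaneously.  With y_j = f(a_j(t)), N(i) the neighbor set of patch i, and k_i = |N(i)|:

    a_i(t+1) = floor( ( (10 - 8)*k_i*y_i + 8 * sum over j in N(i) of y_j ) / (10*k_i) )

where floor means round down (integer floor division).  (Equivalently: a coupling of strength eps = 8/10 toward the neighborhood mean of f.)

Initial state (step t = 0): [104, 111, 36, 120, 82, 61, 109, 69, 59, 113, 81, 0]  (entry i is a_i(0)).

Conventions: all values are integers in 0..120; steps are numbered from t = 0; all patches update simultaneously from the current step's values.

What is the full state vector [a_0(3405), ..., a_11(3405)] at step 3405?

Answer: [96, 96, 96, 96, 96, 96, 96, 96, 96, 96, 96, 96]
Key observation: The state at step 5, [96, 96, 96, 96, 96, 96, 96, 96, 96, 96, 96, 96], reappears at step 10: the system is in a cycle of period 5 from step 5 on.  Therefore the state at step 3405 equals the state at step 5 + ((3405 - 5) mod 5) = 5, which is [96, 96, 96, 96, 96, 96, 96, 96, 96, 96, 96, 96].

Derivation:
t=0: [104, 111, 36, 120, 82, 61, 109, 69, 59, 113, 81, 0]
t=1: [65, 67, 54, 55, 56, 64, 67, 67, 63, 53, 56, 56]
t=2: [87, 88, 83, 83, 84, 87, 88, 88, 86, 82, 84, 84]
t=3: [40, 41, 39, 39, 39, 40, 41, 41, 40, 38, 39, 39]
t=4: [24, 24, 23, 23, 23, 24, 24, 24, 24, 23, 23, 23]
t=5: [96, 96, 96, 96, 96, 96, 96, 96, 96, 96, 96, 96]
t=6: [72, 72, 72, 72, 72, 72, 72, 72, 72, 72, 72, 72]
t=7: [0, 0, 0, 0, 0, 0, 0, 0, 0, 0, 0, 0]
t=8: [26, 26, 26, 26, 26, 26, 26, 26, 26, 26, 26, 26]
t=9: [104, 104, 104, 104, 104, 104, 104, 104, 104, 104, 104, 104]
t=10: [96, 96, 96, 96, 96, 96, 96, 96, 96, 96, 96, 96]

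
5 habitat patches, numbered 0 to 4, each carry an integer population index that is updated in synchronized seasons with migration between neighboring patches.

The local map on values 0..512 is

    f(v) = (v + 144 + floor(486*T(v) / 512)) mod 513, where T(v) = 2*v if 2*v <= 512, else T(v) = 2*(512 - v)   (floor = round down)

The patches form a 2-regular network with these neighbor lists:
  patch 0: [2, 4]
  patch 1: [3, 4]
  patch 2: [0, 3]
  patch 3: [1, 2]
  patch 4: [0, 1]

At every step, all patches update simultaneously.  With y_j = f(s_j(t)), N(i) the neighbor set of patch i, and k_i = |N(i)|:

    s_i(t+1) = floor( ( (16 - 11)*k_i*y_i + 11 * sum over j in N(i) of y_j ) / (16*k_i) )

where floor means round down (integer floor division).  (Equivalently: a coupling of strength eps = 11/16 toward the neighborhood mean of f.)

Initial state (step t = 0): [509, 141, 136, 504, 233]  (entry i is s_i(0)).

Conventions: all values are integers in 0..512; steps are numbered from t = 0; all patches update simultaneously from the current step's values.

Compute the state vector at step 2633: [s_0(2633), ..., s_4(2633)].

Answer: [316, 316, 316, 316, 316]
Key observation: The state at step 18, [319, 319, 319, 319, 319], reappears at step 20: the system is in a cycle of period 2 from step 18 on.  Therefore the state at step 2633 equals the state at step 18 + ((2633 - 18) mod 2) = 19, which is [316, 316, 316, 316, 316].

Derivation:
t=0: [509, 141, 136, 504, 233]
t=1: [159, 168, 109, 68, 158]
t=2: [216, 184, 291, 304, 99]
t=3: [345, 312, 308, 276, 279]
t=4: [324, 343, 324, 333, 321]
t=5: [312, 303, 308, 302, 306]
t=6: [325, 329, 326, 328, 326]
t=7: [310, 308, 309, 308, 309]
t=8: [324, 325, 325, 325, 325]
t=9: [311, 311, 311, 311, 311]
t=10: [323, 323, 323, 323, 323]
t=11: [312, 312, 312, 312, 312]
t=12: [322, 322, 322, 322, 322]
t=13: [313, 313, 313, 313, 313]
t=14: [321, 321, 321, 321, 321]
t=15: [314, 314, 314, 314, 314]
t=16: [320, 320, 320, 320, 320]
t=17: [315, 315, 315, 315, 315]
t=18: [319, 319, 319, 319, 319]
t=19: [316, 316, 316, 316, 316]
t=20: [319, 319, 319, 319, 319]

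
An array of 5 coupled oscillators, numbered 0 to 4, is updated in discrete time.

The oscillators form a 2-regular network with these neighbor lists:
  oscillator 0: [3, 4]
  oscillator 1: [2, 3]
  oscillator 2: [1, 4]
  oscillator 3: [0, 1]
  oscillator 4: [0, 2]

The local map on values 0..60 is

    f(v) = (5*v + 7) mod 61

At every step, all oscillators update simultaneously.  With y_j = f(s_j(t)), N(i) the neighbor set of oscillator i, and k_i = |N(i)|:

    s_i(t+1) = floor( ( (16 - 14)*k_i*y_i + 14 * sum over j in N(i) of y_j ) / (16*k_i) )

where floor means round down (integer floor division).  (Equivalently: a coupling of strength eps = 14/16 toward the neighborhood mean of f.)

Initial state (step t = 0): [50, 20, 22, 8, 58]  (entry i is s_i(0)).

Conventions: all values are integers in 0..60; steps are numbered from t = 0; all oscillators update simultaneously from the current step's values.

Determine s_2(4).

Simulating step by step:
t=0: [50, 20, 22, 8, 58]
t=1: [45, 50, 50, 31, 36]
t=2: [25, 24, 9, 32, 27]
t=3: [29, 43, 17, 12, 29]
t=4: [19, 21, 34, 30, 30]

Answer: s_2(4) = 34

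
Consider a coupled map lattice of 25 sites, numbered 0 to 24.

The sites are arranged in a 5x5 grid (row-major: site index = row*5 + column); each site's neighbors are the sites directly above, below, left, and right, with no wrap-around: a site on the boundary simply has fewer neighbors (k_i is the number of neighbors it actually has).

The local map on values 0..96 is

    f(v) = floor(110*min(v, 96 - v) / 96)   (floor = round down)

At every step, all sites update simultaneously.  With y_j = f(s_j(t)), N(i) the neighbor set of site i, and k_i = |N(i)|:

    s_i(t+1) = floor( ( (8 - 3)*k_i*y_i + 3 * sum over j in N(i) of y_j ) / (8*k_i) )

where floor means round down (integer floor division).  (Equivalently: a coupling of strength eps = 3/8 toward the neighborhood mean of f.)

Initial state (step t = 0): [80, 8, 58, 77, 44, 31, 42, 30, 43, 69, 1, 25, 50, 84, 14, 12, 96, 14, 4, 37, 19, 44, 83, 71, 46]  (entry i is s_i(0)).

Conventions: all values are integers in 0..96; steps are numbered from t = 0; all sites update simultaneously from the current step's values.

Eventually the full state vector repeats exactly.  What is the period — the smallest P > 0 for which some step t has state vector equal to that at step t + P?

Answer: 2
Key observation: The state at step 15, [51, 52, 53, 54, 54, 51, 51, 52, 53, 53, 51, 51, 51, 52, 52, 50, 51, 51, 51, 51, 50, 50, 51, 51, 51], reappears at step 17 — and no state repeats earlier — so the cycle the system enters has period 2.

Derivation:
t=0: [80, 8, 58, 77, 44, 31, 42, 30, 43, 69, 1, 25, 50, 84, 14, 12, 96, 14, 4, 37, 19, 44, 83, 71, 46]
t=1: [19, 19, 34, 30, 40, 30, 39, 39, 39, 33, 10, 26, 41, 19, 20, 10, 10, 16, 11, 35, 24, 35, 20, 26, 45]
t=2: [23, 26, 36, 37, 41, 30, 39, 43, 40, 37, 16, 28, 39, 24, 26, 13, 16, 19, 17, 35, 26, 32, 24, 28, 44]
t=3: [28, 32, 40, 42, 44, 32, 41, 46, 43, 41, 21, 31, 39, 29, 31, 16, 20, 23, 23, 37, 27, 31, 28, 32, 44]
t=4: [33, 37, 45, 48, 48, 35, 43, 49, 47, 45, 26, 34, 41, 35, 37, 20, 24, 27, 29, 40, 28, 32, 32, 36, 45]
t=5: [38, 43, 50, 54, 54, 39, 46, 51, 51, 50, 30, 37, 43, 41, 43, 24, 28, 32, 35, 43, 30, 34, 35, 40, 48]
t=6: [44, 49, 51, 48, 48, 43, 49, 51, 50, 51, 35, 41, 47, 46, 49, 29, 33, 37, 41, 48, 33, 37, 39, 45, 52]
t=7: [50, 52, 51, 54, 54, 48, 51, 51, 52, 51, 41, 45, 51, 51, 52, 34, 38, 43, 47, 53, 37, 41, 44, 49, 51]
t=8: [52, 50, 50, 48, 48, 53, 51, 50, 50, 50, 46, 49, 50, 51, 50, 40, 44, 49, 52, 49, 42, 45, 49, 52, 51]
t=9: [50, 51, 52, 54, 54, 49, 51, 51, 52, 52, 50, 52, 52, 51, 52, 46, 50, 52, 50, 52, 48, 50, 52, 50, 51]
t=10: [52, 51, 50, 48, 48, 52, 51, 50, 50, 49, 51, 50, 50, 50, 50, 52, 51, 50, 51, 50, 53, 52, 50, 51, 51]
t=11: [50, 51, 52, 54, 54, 50, 51, 51, 52, 53, 50, 51, 52, 51, 52, 50, 51, 51, 51, 51, 49, 50, 51, 51, 51]
t=12: [51, 51, 50, 48, 48, 51, 51, 50, 49, 49, 51, 51, 50, 50, 50, 52, 51, 50, 51, 50, 52, 51, 51, 51, 51]
t=13: [51, 51, 52, 54, 54, 51, 51, 52, 53, 53, 50, 51, 51, 52, 52, 50, 51, 51, 51, 51, 50, 50, 51, 51, 51]
t=14: [51, 50, 49, 48, 48, 51, 50, 50, 49, 49, 51, 51, 50, 50, 50, 51, 51, 51, 50, 50, 52, 51, 51, 51, 51]
t=15: [51, 52, 53, 54, 54, 51, 51, 52, 53, 53, 51, 51, 51, 52, 52, 50, 51, 51, 51, 51, 50, 50, 51, 51, 51]
t=16: [50, 50, 49, 48, 48, 51, 50, 50, 49, 49, 51, 51, 50, 50, 50, 51, 51, 51, 50, 50, 52, 51, 51, 51, 51]
t=17: [51, 52, 53, 54, 54, 51, 51, 52, 53, 53, 51, 51, 51, 52, 52, 50, 51, 51, 51, 51, 50, 50, 51, 51, 51]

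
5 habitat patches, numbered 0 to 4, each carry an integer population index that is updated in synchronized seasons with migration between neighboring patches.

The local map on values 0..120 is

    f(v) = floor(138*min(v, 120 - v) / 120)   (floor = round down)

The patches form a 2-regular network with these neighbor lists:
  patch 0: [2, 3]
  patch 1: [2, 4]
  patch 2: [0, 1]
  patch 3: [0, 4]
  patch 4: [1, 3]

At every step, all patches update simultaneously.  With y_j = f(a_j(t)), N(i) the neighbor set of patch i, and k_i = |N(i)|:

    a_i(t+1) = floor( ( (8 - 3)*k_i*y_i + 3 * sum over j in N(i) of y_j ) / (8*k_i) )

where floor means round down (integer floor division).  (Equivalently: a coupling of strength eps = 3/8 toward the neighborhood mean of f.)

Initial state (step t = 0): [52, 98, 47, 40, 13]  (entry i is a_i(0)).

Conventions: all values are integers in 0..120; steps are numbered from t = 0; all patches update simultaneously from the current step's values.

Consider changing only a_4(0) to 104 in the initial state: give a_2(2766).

Answer: a_2(2766) = 65
Key observation: The state at step 8, [65, 65, 65, 65, 65], reappears at step 10: the system is in a cycle of period 2 from step 8 on.  Therefore the state at step 2766 equals the state at step 8 + ((2766 - 8) mod 2) = 8, which is [65, 65, 65, 65, 65].

Derivation:
t=0: [52, 98, 47, 40, 104]
t=1: [55, 29, 49, 43, 24]
t=2: [59, 36, 53, 47, 32]
t=3: [63, 43, 57, 53, 40]
t=4: [64, 51, 62, 58, 49]
t=5: [64, 59, 64, 63, 58]
t=6: [64, 66, 64, 65, 66]
t=7: [63, 62, 63, 63, 62]
t=8: [65, 65, 65, 65, 65]
t=9: [63, 63, 63, 63, 63]
t=10: [65, 65, 65, 65, 65]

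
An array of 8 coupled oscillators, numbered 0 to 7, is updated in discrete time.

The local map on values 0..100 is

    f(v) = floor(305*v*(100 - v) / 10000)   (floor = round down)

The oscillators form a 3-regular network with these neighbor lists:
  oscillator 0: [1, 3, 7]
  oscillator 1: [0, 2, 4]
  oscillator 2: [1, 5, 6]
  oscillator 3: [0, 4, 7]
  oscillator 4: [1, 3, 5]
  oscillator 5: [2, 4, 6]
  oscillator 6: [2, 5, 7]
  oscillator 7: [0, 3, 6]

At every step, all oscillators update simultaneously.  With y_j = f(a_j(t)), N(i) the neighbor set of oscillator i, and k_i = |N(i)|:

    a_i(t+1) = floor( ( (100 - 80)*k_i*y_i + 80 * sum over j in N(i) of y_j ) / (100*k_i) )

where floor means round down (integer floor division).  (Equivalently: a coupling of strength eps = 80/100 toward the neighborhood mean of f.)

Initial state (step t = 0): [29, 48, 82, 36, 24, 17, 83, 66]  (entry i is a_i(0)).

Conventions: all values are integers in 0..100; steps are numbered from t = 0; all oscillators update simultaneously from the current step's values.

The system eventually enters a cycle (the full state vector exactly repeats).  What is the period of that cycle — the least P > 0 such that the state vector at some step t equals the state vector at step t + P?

Simulating step by step:
t=0: [29, 48, 82, 36, 24, 17, 83, 66]
t=1: [69, 58, 52, 63, 61, 46, 50, 60]
t=2: [71, 71, 75, 70, 73, 74, 74, 71]
t=3: [62, 60, 58, 61, 61, 58, 58, 61]
t=4: [72, 72, 73, 71, 72, 73, 73, 72]
t=5: [61, 60, 60, 61, 61, 60, 60, 61]
t=6: [72, 72, 73, 72, 72, 72, 72, 72]
t=7: [61, 60, 60, 61, 61, 60, 60, 61]

Answer: 2
Key observation: The state at step 5, [61, 60, 60, 61, 61, 60, 60, 61], reappears at step 7 — and no state repeats earlier — so the cycle the system enters has period 2.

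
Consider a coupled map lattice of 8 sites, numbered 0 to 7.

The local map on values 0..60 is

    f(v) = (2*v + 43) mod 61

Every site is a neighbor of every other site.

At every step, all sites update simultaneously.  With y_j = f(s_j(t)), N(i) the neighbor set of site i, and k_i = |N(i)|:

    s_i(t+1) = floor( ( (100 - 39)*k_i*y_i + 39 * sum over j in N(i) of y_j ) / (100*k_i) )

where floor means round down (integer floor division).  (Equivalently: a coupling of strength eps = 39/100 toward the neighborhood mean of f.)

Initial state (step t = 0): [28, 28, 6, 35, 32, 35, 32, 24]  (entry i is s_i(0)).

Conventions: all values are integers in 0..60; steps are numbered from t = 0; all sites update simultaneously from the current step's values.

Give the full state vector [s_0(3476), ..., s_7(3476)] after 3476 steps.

Answer: [17, 17, 26, 17, 17, 17, 17, 17]
Key observation: The state at step 28, [17, 17, 26, 17, 17, 17, 17, 17], reappears at step 29: the system is in a cycle of period 1 from step 28 on.  Therefore the state at step 3476 equals the state at step 28 + ((3476 - 28) mod 1) = 28, which is [17, 17, 26, 17, 17, 17, 17, 17].

Derivation:
t=0: [28, 28, 6, 35, 32, 35, 32, 24]
t=1: [40, 40, 50, 48, 45, 48, 45, 36]
t=2: [7, 7, 19, 16, 13, 16, 13, 37]
t=3: [44, 44, 24, 20, 17, 20, 17, 44]
t=4: [12, 12, 24, 19, 16, 19, 16, 12]
t=5: [9, 9, 23, 17, 14, 17, 14, 9]
t=6: [4, 4, 19, 13, 10, 13, 10, 4]
t=7: [39, 39, 21, 15, 11, 15, 11, 39]
t=8: [46, 46, 26, 19, 15, 19, 15, 46]
t=9: [14, 14, 26, 18, 14, 18, 14, 14]
t=10: [12, 12, 25, 16, 12, 16, 12, 12]
t=11: [8, 8, 22, 12, 8, 12, 8, 8]
t=12: [51, 51, 32, 21, 51, 21, 51, 51]
t=13: [24, 24, 37, 24, 24, 24, 24, 24]
t=14: [31, 31, 45, 31, 31, 31, 31, 31]
t=15: [42, 42, 23, 42, 42, 42, 42, 42]
t=16: [6, 6, 19, 6, 6, 6, 6, 6]
t=17: [53, 53, 33, 53, 53, 53, 53, 53]
t=18: [28, 28, 39, 28, 28, 28, 28, 28]
t=19: [39, 39, 51, 39, 39, 39, 39, 39]
t=20: [57, 57, 37, 57, 57, 57, 57, 57]
t=21: [36, 36, 47, 36, 36, 36, 36, 36]
t=22: [51, 51, 30, 51, 51, 51, 51, 51]
t=23: [24, 24, 34, 24, 24, 24, 24, 24]
t=24: [31, 31, 42, 31, 31, 31, 31, 31]
t=25: [41, 41, 20, 41, 41, 41, 41, 41]
t=26: [4, 4, 14, 4, 4, 4, 4, 4]
t=27: [48, 48, 25, 48, 48, 48, 48, 48]
t=28: [17, 17, 26, 17, 17, 17, 17, 17]
t=29: [17, 17, 26, 17, 17, 17, 17, 17]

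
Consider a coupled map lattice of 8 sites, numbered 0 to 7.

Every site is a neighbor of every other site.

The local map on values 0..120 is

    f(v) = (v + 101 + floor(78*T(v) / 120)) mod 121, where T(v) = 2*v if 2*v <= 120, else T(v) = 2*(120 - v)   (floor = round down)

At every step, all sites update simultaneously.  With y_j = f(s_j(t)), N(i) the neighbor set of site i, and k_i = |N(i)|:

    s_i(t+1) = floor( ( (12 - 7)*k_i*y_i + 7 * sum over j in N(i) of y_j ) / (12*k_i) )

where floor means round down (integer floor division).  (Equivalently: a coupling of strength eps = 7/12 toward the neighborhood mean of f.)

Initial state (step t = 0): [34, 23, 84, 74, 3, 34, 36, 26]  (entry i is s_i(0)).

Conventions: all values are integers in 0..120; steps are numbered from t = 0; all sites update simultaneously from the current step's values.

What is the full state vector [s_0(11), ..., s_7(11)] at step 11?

Answer: [104, 104, 104, 104, 104, 104, 104, 104]

Derivation:
t=0: [34, 23, 84, 74, 3, 34, 36, 26]
t=1: [67, 58, 84, 85, 83, 67, 68, 61]
t=2: [113, 113, 112, 112, 112, 113, 113, 114]
t=3: [101, 101, 101, 101, 101, 101, 101, 101]
t=4: [105, 105, 105, 105, 105, 105, 105, 105]
t=5: [104, 104, 104, 104, 104, 104, 104, 104]
t=6: [104, 104, 104, 104, 104, 104, 104, 104]
t=7: [104, 104, 104, 104, 104, 104, 104, 104]
t=8: [104, 104, 104, 104, 104, 104, 104, 104]
t=9: [104, 104, 104, 104, 104, 104, 104, 104]
t=10: [104, 104, 104, 104, 104, 104, 104, 104]
t=11: [104, 104, 104, 104, 104, 104, 104, 104]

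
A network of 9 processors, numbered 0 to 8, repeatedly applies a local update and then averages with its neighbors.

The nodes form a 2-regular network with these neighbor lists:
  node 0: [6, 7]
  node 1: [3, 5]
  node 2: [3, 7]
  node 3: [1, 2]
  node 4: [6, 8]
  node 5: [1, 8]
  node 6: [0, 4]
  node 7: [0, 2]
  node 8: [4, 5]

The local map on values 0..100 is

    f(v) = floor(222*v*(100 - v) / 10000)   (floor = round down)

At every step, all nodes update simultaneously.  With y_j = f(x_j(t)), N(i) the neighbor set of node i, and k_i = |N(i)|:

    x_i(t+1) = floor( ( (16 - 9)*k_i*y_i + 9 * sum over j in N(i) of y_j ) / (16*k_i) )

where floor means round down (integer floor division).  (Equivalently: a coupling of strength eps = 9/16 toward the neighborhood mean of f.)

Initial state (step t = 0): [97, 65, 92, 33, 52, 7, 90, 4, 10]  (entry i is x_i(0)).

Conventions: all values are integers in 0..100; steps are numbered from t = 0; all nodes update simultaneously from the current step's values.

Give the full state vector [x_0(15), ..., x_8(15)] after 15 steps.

Simulating step by step:
t=0: [97, 65, 92, 33, 52, 7, 90, 4, 10]
t=1: [10, 39, 23, 40, 34, 25, 25, 9, 27]
t=2: [24, 49, 37, 48, 45, 44, 37, 24, 44]
t=3: [43, 54, 49, 53, 53, 54, 48, 43, 54]
t=4: [54, 55, 54, 55, 55, 55, 54, 54, 55]
t=5: [55, 54, 54, 54, 54, 54, 54, 55, 54]
t=6: [54, 55, 54, 55, 55, 55, 54, 54, 55]
t=7: [55, 54, 54, 54, 54, 54, 54, 55, 54]
t=8: [54, 55, 54, 55, 55, 55, 54, 54, 55]
t=9: [55, 54, 54, 54, 54, 54, 54, 55, 54]
t=10: [54, 55, 54, 55, 55, 55, 54, 54, 55]
t=11: [55, 54, 54, 54, 54, 54, 54, 55, 54]
t=12: [54, 55, 54, 55, 55, 55, 54, 54, 55]
t=13: [55, 54, 54, 54, 54, 54, 54, 55, 54]
t=14: [54, 55, 54, 55, 55, 55, 54, 54, 55]
t=15: [55, 54, 54, 54, 54, 54, 54, 55, 54]

Answer: [55, 54, 54, 54, 54, 54, 54, 55, 54]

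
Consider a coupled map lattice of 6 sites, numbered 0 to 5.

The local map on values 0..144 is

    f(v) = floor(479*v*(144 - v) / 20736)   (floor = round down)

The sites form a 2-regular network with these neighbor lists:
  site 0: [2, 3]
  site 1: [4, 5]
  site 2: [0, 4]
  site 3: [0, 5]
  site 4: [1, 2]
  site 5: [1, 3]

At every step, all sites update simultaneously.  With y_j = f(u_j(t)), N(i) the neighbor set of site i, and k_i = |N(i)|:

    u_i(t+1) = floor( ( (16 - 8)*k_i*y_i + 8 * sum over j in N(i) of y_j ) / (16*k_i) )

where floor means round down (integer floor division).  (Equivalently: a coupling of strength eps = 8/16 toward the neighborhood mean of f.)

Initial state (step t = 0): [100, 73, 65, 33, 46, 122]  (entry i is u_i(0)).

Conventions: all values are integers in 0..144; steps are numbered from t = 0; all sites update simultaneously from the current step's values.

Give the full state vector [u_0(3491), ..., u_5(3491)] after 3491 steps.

Answer: [68, 68, 68, 68, 68, 68]
Key observation: The state at step 22, [119, 119, 119, 119, 119, 119], reappears at step 24: the system is in a cycle of period 2 from step 22 on.  Therefore the state at step 3491 equals the state at step 22 + ((3491 - 22) mod 2) = 23, which is [68, 68, 68, 68, 68, 68].

Derivation:
t=0: [100, 73, 65, 33, 46, 122]
t=1: [101, 101, 110, 82, 111, 81]
t=2: [100, 100, 89, 112, 88, 112]
t=3: [99, 99, 110, 86, 110, 86]
t=4: [101, 101, 90, 111, 90, 111]
t=5: [99, 99, 109, 88, 109, 88]
t=6: [101, 101, 91, 110, 91, 110]
t=7: [99, 99, 108, 89, 108, 89]
t=8: [101, 101, 92, 110, 92, 110]
t=9: [99, 99, 107, 89, 107, 89]
t=10: [102, 102, 93, 110, 93, 110]
t=11: [97, 97, 106, 89, 106, 89]
t=12: [104, 104, 96, 111, 96, 111]
t=13: [95, 95, 103, 87, 103, 87]
t=14: [106, 106, 99, 112, 99, 112]
t=15: [92, 92, 99, 84, 99, 84]
t=16: [109, 109, 104, 114, 104, 114]
t=17: [87, 87, 94, 81, 94, 81]
t=18: [113, 113, 109, 116, 109, 116]
t=19: [80, 80, 86, 76, 86, 76]
t=20: [117, 117, 115, 118, 115, 118]
t=21: [72, 72, 75, 70, 75, 70]
t=22: [119, 119, 119, 119, 119, 119]
t=23: [68, 68, 68, 68, 68, 68]
t=24: [119, 119, 119, 119, 119, 119]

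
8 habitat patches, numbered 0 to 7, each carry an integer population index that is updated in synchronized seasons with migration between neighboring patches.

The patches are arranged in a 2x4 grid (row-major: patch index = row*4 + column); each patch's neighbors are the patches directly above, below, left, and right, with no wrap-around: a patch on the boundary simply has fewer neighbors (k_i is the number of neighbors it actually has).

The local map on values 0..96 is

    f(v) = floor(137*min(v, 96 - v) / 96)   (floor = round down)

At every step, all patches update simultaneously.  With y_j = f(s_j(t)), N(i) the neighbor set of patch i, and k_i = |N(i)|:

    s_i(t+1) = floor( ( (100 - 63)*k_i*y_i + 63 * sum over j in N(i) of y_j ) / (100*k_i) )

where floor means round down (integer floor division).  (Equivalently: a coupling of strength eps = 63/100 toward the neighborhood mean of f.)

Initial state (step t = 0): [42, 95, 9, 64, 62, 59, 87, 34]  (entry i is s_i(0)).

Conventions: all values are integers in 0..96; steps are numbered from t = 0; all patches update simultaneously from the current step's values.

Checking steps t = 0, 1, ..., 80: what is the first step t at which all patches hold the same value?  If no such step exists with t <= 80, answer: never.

Simulating step by step:
t=0: [42, 95, 9, 64, 62, 59, 87, 34]  (not all equal)
t=1: [37, 26, 16, 35, 52, 32, 27, 35]  (not all equal)
t=2: [50, 38, 34, 40, 53, 45, 38, 45]  (not all equal)
t=3: [60, 57, 52, 56, 63, 59, 56, 58]  (not all equal)
t=4: [51, 55, 58, 57, 49, 52, 56, 55]  (not all equal)
t=5: [63, 59, 55, 55, 64, 61, 57, 56]  (not all equal)
t=6: [47, 51, 56, 57, 46, 50, 54, 56]  (not all equal)
t=7: [65, 63, 58, 56, 65, 63, 59, 57]  (not all equal)
t=8: [44, 47, 52, 55, 44, 47, 52, 54]  (not all equal)
t=9: [63, 64, 62, 59, 63, 64, 62, 59]  (not all equal)
t=10: [46, 46, 48, 50, 46, 46, 48, 50]  (not all equal)
t=11: [65, 65, 66, 65, 65, 65, 66, 65]  (not all equal)
t=12: [44, 43, 42, 43, 44, 43, 42, 43]  (not all equal)
t=13: [61, 60, 59, 60, 61, 60, 59, 60]  (not all equal)
t=14: [49, 50, 51, 51, 49, 50, 51, 51]  (not all equal)
t=15: [66, 65, 64, 64, 66, 65, 64, 64]  (not all equal)
t=16: [42, 43, 44, 45, 42, 43, 44, 45]  (not all equal)
t=17: [59, 60, 62, 63, 59, 60, 62, 63]  (not all equal)
t=18: [51, 50, 48, 47, 51, 50, 48, 47]  (not all equal)
t=19: [64, 65, 67, 67, 64, 65, 67, 67]  (not all equal)
t=20: [44, 43, 41, 41, 44, 43, 41, 41]  (not all equal)
t=21: [61, 60, 58, 58, 61, 60, 58, 58]  (not all equal)
t=22: [49, 51, 53, 54, 49, 51, 53, 54]  (not all equal)
t=23: [66, 64, 61, 59, 66, 64, 61, 59]  (not all equal)
t=24: [42, 45, 48, 51, 42, 45, 48, 51]  (not all equal)
t=25: [60, 63, 66, 65, 60, 63, 66, 65]  (not all equal)
t=26: [49, 46, 43, 43, 49, 46, 43, 43]  (not all equal)
t=27: [66, 64, 61, 61, 66, 64, 61, 61]  (not all equal)
t=28: [42, 45, 48, 49, 42, 45, 48, 49]  (not all equal)
t=29: [60, 63, 66, 67, 60, 63, 66, 67]  (not all equal)
t=30: [49, 46, 42, 41, 49, 46, 42, 41]  (not all equal)
t=31: [66, 64, 60, 58, 66, 64, 60, 58]  (not all equal)
t=32: [42, 45, 50, 53, 42, 45, 50, 53]  (not all equal)
t=33: [60, 63, 63, 62, 60, 63, 63, 62]  (not all equal)
t=34: [49, 47, 47, 47, 49, 47, 47, 47]  (not all equal)
t=35: [67, 67, 67, 67, 67, 67, 67, 67]  (all equal)

Answer: 35
Key observation: Synchronization is absorbing here: once all patches are equal they stay equal, and step 35 is the first all-equal step.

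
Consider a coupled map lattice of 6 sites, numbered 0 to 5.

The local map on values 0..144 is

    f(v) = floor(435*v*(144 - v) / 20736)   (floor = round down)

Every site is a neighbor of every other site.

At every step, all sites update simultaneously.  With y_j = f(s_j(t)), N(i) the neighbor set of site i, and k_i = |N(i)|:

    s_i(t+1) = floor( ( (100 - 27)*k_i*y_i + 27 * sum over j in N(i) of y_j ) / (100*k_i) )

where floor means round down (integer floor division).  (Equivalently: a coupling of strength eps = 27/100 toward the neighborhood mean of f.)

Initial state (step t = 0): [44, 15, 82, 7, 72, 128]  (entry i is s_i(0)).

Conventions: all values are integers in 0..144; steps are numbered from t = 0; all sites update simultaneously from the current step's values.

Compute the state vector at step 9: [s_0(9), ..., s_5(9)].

Answer: [96, 97, 97, 97, 97, 97]

Derivation:
t=0: [44, 15, 82, 7, 72, 128]
t=1: [84, 49, 93, 35, 95, 50]
t=2: [102, 96, 98, 85, 96, 97]
t=3: [91, 95, 94, 102, 95, 95]
t=4: [99, 96, 97, 91, 96, 96]
t=5: [94, 96, 95, 99, 96, 96]
t=6: [97, 96, 96, 93, 96, 96]
t=7: [95, 96, 96, 98, 96, 96]
t=8: [96, 95, 95, 94, 95, 95]
t=9: [96, 97, 97, 97, 97, 97]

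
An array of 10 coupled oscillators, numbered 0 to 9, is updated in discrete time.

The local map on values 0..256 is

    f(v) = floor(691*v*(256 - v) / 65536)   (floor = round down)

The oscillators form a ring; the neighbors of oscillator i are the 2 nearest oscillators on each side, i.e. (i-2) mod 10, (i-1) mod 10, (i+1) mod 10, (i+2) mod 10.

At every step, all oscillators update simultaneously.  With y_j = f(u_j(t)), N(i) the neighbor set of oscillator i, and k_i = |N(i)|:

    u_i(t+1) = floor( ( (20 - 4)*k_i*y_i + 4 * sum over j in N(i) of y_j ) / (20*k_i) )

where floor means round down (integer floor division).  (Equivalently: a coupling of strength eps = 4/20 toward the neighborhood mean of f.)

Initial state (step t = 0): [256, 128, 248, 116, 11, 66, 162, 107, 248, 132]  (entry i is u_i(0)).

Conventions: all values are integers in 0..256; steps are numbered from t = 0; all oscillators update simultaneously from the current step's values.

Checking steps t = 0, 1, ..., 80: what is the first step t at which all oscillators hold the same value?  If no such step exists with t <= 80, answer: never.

Simulating step by step:
t=0: [256, 128, 248, 116, 11, 66, 162, 107, 248, 132]  (not all equal)
t=1: [19, 155, 34, 154, 46, 131, 145, 158, 41, 155]  (not all equal)
t=2: [62, 154, 87, 157, 110, 167, 161, 160, 100, 155]  (not all equal)
t=3: [133, 162, 155, 162, 166, 157, 161, 161, 161, 162]  (not all equal)
t=4: [169, 160, 164, 160, 158, 162, 160, 161, 161, 160]  (not all equal)
t=5: [156, 160, 159, 160, 162, 160, 161, 160, 160, 160]  (not all equal)
t=6: [163, 161, 161, 161, 160, 160, 160, 161, 161, 161]  (not all equal)
t=7: [159, 160, 160, 161, 161, 161, 161, 161, 160, 160]  (not all equal)
t=8: [161, 161, 161, 161, 161, 161, 161, 161, 161, 161]  (all equal)

Answer: 8
Key observation: Synchronization is absorbing here: once all oscillators are equal they stay equal, and step 8 is the first all-equal step.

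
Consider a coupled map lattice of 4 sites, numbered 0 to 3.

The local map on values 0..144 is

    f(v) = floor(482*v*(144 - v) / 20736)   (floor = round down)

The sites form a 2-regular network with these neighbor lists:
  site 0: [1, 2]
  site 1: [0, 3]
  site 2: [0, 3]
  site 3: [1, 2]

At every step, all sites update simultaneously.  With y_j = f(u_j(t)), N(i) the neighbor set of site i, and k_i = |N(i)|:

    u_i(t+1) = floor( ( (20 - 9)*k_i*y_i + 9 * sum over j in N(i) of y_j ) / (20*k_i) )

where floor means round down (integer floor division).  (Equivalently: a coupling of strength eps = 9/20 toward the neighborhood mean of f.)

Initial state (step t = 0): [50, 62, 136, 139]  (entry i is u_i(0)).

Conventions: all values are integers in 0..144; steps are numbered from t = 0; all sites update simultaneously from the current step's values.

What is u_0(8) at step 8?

Answer: u_0(8) = 114

Derivation:
t=0: [50, 62, 136, 139]
t=1: [92, 93, 41, 40]
t=2: [107, 107, 100, 99]
t=3: [94, 94, 99, 100]
t=4: [107, 107, 104, 103]
t=5: [92, 93, 95, 96]
t=6: [110, 109, 108, 107]
t=7: [87, 88, 89, 90]
t=8: [114, 113, 113, 112]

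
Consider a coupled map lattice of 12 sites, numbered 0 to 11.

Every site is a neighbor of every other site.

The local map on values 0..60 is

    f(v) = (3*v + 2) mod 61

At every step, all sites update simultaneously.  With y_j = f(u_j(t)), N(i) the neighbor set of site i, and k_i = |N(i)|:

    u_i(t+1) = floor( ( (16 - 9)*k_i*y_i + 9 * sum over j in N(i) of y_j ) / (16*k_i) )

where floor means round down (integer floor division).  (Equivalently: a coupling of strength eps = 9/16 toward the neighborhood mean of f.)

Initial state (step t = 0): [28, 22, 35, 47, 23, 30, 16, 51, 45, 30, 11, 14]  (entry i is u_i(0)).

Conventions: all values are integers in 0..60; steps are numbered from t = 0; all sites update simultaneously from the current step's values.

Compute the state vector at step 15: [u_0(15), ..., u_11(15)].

Simulating step by step:
t=0: [28, 22, 35, 47, 23, 30, 16, 51, 45, 30, 11, 14]
t=1: [27, 20, 35, 25, 21, 29, 37, 30, 23, 29, 31, 34]
t=2: [24, 16, 33, 22, 17, 26, 36, 28, 19, 26, 29, 32]
t=3: [25, 39, 35, 23, 40, 27, 39, 30, 43, 27, 31, 34]
t=4: [24, 40, 35, 21, 17, 26, 40, 29, 21, 26, 30, 34]
t=5: [18, 13, 31, 14, 33, 20, 13, 24, 14, 20, 25, 29]
t=6: [39, 34, 31, 35, 33, 18, 34, 23, 35, 18, 24, 29]
t=7: [46, 40, 37, 41, 39, 45, 40, 28, 41, 45, 29, 35]
t=8: [20, 13, 33, 14, 35, 19, 13, 23, 14, 19, 24, 31]
t=9: [22, 37, 37, 39, 39, 44, 37, 25, 39, 44, 27, 35]
t=10: [25, 42, 42, 45, 45, 27, 42, 28, 45, 27, 31, 40]
t=11: [15, 11, 11, 15, 15, 17, 11, 18, 15, 17, 22, 9]
t=12: [43, 38, 38, 43, 43, 45, 38, 46, 43, 45, 27, 36]
t=13: [19, 37, 37, 19, 19, 22, 37, 23, 19, 22, 24, 35]
t=14: [47, 44, 44, 47, 47, 26, 44, 28, 47, 26, 29, 42]
t=15: [19, 15, 15, 19, 19, 18, 15, 20, 19, 18, 21, 13]

Answer: [19, 15, 15, 19, 19, 18, 15, 20, 19, 18, 21, 13]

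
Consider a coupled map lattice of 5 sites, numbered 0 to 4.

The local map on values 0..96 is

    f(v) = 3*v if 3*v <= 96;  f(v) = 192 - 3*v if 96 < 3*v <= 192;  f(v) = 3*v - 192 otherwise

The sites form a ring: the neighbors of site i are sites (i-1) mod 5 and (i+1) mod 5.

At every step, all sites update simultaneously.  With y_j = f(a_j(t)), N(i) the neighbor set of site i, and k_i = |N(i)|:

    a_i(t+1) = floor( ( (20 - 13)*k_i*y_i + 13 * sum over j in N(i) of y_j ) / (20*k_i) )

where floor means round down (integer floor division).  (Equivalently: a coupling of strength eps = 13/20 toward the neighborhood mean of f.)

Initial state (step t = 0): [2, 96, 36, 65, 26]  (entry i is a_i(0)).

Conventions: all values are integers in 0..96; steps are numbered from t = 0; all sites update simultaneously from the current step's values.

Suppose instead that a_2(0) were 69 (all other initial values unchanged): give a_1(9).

Answer: a_1(9) = 54
Key observation: This trace re-runs the system from the modified initial state.

Derivation:
t=0: [2, 96, 69, 65, 26]
t=1: [58, 40, 37, 31, 30]
t=2: [58, 57, 81, 88, 67]
t=3: [16, 29, 48, 44, 32]
t=4: [76, 61, 64, 67, 68]
t=5: [19, 14, 5, 7, 18]
t=6: [51, 38, 25, 29, 44]
t=7: [58, 64, 79, 74, 61]
t=8: [9, 20, 25, 28, 18]
t=9: [46, 54, 73, 71, 54]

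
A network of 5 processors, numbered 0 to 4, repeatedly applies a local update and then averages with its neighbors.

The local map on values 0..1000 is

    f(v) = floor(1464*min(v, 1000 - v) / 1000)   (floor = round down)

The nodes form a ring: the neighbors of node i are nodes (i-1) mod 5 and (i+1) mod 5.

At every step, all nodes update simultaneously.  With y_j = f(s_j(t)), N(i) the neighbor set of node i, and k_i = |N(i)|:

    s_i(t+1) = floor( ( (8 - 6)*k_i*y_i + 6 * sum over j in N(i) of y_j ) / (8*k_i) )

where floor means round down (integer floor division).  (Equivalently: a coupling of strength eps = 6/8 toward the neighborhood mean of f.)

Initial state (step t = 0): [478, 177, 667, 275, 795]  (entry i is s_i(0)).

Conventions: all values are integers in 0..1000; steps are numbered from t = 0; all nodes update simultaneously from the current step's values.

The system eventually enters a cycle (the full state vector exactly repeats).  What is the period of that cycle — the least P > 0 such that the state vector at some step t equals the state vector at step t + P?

Simulating step by step:
t=0: [478, 177, 667, 275, 795]
t=1: [384, 509, 369, 395, 487]
t=2: [676, 592, 621, 614, 605]
t=3: [559, 534, 574, 565, 534]
t=4: [672, 646, 650, 648, 650]
t=5: [506, 501, 515, 512, 501]
t=6: [728, 719, 719, 718, 721]
t=7: [406, 406, 411, 410, 405]
t=8: [593, 596, 598, 597, 595]
t=9: [592, 591, 589, 589, 592]
t=10: [597, 598, 599, 599, 598]
t=11: [588, 588, 587, 587, 588]
t=12: [603, 603, 603, 603, 603]
t=13: [581, 581, 581, 581, 581]
t=14: [613, 613, 613, 613, 613]
t=15: [566, 566, 566, 566, 566]
t=16: [635, 635, 635, 635, 635]
t=17: [534, 534, 534, 534, 534]
t=18: [682, 682, 682, 682, 682]
t=19: [465, 465, 465, 465, 465]
t=20: [680, 680, 680, 680, 680]
t=21: [468, 468, 468, 468, 468]
t=22: [685, 685, 685, 685, 685]
t=23: [461, 461, 461, 461, 461]
t=24: [674, 674, 674, 674, 674]
t=25: [477, 477, 477, 477, 477]
t=26: [698, 698, 698, 698, 698]
t=27: [442, 442, 442, 442, 442]
t=28: [647, 647, 647, 647, 647]
t=29: [516, 516, 516, 516, 516]
t=30: [708, 708, 708, 708, 708]
t=31: [427, 427, 427, 427, 427]
t=32: [625, 625, 625, 625, 625]
t=33: [549, 549, 549, 549, 549]
t=34: [660, 660, 660, 660, 660]
t=35: [497, 497, 497, 497, 497]
t=36: [727, 727, 727, 727, 727]
t=37: [399, 399, 399, 399, 399]
t=38: [584, 584, 584, 584, 584]
t=39: [609, 609, 609, 609, 609]
t=40: [572, 572, 572, 572, 572]
t=41: [626, 626, 626, 626, 626]
t=42: [547, 547, 547, 547, 547]
t=43: [663, 663, 663, 663, 663]
t=44: [493, 493, 493, 493, 493]
t=45: [721, 721, 721, 721, 721]
t=46: [408, 408, 408, 408, 408]
t=47: [597, 597, 597, 597, 597]
t=48: [589, 589, 589, 589, 589]
t=49: [601, 601, 601, 601, 601]
t=50: [584, 584, 584, 584, 584]

Answer: 12
Key observation: The state at step 38, [584, 584, 584, 584, 584], reappears at step 50 — and no state repeats earlier — so the cycle the system enters has period 12.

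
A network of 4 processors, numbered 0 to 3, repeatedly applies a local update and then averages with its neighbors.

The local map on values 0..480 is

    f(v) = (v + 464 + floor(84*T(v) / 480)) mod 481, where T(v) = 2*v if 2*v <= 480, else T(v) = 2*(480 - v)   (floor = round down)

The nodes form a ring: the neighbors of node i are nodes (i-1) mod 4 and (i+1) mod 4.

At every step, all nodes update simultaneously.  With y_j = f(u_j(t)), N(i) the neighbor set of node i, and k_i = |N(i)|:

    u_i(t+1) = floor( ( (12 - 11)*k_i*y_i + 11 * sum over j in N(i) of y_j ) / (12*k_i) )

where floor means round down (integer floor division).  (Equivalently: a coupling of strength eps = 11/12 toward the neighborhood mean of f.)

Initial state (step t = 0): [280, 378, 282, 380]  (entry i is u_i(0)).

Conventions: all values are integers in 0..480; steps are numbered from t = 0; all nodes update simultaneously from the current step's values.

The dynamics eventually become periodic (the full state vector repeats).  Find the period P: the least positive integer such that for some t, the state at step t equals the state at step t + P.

Simulating step by step:
t=0: [280, 378, 282, 380]
t=1: [391, 338, 391, 338]
t=2: [372, 402, 372, 402]
t=3: [410, 393, 410, 393]
t=4: [406, 416, 406, 416]
t=5: [420, 414, 420, 414]
t=6: [420, 423, 420, 423]
t=7: [424, 424, 424, 424]
t=8: [426, 426, 426, 426]
t=9: [427, 427, 427, 427]
t=10: [428, 428, 428, 428]
t=11: [429, 429, 429, 429]
t=12: [429, 429, 429, 429]

Answer: 1
Key observation: The state at step 11, [429, 429, 429, 429], reappears at step 12 — and no state repeats earlier — so the cycle the system enters has period 1.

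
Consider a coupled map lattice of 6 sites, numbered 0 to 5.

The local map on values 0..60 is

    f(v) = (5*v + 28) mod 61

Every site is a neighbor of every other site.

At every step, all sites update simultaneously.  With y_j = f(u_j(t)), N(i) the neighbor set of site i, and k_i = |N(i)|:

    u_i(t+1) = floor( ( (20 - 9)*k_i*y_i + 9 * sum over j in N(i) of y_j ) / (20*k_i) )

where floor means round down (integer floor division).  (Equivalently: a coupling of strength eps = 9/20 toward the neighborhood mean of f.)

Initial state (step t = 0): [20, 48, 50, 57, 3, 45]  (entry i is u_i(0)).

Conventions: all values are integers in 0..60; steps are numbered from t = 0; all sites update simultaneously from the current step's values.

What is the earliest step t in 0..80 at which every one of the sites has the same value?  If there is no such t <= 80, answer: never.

Simulating step by step:
t=0: [20, 48, 50, 57, 3, 45]  (not all equal)
t=1: [13, 22, 26, 14, 30, 15]  (not all equal)
t=2: [34, 27, 36, 36, 45, 39]  (not all equal)
t=3: [20, 32, 25, 25, 18, 32]  (not all equal)
t=4: [14, 14, 26, 26, 38, 14]  (not all equal)
t=5: [36, 36, 36, 36, 35, 36]  (not all equal)
t=6: [24, 24, 24, 24, 22, 24]  (not all equal)
t=7: [25, 25, 25, 25, 20, 25]  (not all equal)
t=8: [28, 28, 28, 28, 17, 28]  (not all equal)
t=9: [46, 46, 46, 46, 49, 46]  (not all equal)
t=10: [15, 15, 15, 15, 22, 15]  (not all equal)
t=11: [39, 39, 39, 39, 27, 39]  (not all equal)
t=12: [40, 40, 40, 40, 40, 40]  (all equal)

Answer: 12
Key observation: Synchronization is absorbing here: once all sites are equal they stay equal, and step 12 is the first all-equal step.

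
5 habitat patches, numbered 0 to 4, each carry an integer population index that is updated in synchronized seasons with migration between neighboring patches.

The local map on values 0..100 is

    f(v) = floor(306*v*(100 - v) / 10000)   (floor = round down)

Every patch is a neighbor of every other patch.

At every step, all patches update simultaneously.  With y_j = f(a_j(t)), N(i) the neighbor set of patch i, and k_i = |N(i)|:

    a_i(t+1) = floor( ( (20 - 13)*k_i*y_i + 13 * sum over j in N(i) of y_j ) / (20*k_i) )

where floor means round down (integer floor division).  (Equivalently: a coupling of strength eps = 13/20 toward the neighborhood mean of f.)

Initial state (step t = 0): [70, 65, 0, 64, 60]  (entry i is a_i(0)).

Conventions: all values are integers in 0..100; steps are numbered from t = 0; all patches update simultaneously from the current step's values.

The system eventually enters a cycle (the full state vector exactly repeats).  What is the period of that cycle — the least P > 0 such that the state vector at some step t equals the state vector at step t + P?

Simulating step by step:
t=0: [70, 65, 0, 64, 60]
t=1: [56, 57, 44, 57, 58]
t=2: [74, 74, 74, 74, 74]
t=3: [58, 58, 58, 58, 58]
t=4: [74, 74, 74, 74, 74]

Answer: 2
Key observation: The state at step 2, [74, 74, 74, 74, 74], reappears at step 4 — and no state repeats earlier — so the cycle the system enters has period 2.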